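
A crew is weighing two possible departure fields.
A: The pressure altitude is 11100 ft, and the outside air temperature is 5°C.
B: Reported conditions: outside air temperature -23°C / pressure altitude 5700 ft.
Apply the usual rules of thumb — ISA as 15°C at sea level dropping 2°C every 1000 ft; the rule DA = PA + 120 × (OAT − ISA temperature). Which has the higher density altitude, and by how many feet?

A: ISA temp = -7.2°C, deviation +12.2°C, DA = 11100 + 120 × 12.2 = 12564 ft.
B: ISA temp = 3.6°C, deviation -26.6°C, DA = 5700 + 120 × (-26.6) = 2508 ft.
A is higher by 12564 − 2508 = 10056 ft.

A by 10056 ft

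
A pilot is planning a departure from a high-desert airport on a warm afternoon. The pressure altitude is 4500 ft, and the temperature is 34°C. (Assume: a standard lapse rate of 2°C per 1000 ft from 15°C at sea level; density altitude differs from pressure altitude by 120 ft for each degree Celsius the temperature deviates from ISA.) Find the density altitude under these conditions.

ISA temperature at 4500 ft = 15 − 2 × (4500/1000) = 6°C.
ISA deviation = 34 − 6 = +28°C.
Density altitude = 4500 + 120 × (28) = 4500 + (+3360) = 7860 ft.

7860 ft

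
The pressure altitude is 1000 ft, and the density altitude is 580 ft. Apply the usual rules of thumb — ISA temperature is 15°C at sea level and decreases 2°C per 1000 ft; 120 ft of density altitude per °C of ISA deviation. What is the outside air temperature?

Density altitude − pressure altitude = 580 − 1000 = -420 ft.
At 120 ft/°C that is an ISA deviation of -420/120 = -3.5°C.
ISA temperature at 1000 ft = 15 − 2 × (1000/1000) = 13°C.
OAT = ISA + deviation = 13 + (-3.5) = 9.5°C.

9.5°C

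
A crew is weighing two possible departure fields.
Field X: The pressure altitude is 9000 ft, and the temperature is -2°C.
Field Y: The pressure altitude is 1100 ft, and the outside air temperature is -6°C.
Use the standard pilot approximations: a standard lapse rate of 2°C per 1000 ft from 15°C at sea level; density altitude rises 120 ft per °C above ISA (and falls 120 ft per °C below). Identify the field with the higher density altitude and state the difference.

Field X: ISA temp = -3°C, deviation +1°C, DA = 9000 + 120 × 1 = 9120 ft.
Field Y: ISA temp = 12.8°C, deviation -18.8°C, DA = 1100 + 120 × (-18.8) = -1156 ft.
Field X is higher by 9120 − (-1156) = 10276 ft.

Field X by 10276 ft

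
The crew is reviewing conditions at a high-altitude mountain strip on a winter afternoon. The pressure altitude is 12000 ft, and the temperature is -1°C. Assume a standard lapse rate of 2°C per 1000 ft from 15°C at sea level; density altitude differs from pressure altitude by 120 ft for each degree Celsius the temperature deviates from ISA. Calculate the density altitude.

12960 ft

ISA temperature at 12000 ft = 15 − 2 × (12000/1000) = -9°C.
ISA deviation = -1 − (-9) = +8°C.
Density altitude = 12000 + 120 × (8) = 12000 + (+960) = 12960 ft.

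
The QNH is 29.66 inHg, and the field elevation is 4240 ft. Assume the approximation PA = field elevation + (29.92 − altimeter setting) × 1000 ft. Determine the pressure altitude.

Pressure correction = (29.92 − 29.66) × 1000 = +260 ft.
Pressure altitude = 4240 + (+260) = 4500 ft.

4500 ft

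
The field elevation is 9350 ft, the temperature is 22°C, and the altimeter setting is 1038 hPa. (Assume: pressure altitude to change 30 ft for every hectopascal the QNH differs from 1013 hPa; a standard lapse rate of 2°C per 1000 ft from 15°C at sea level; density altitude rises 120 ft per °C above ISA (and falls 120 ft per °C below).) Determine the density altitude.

11504 ft

Pressure altitude = 9350 + (1013 − 1038) × 30 = 9350 + (-750) = 8600 ft.
ISA temperature at 8600 ft = 15 − 2 × (8600/1000) = -2.2°C.
ISA deviation = 22 − (-2.2) = +24.2°C.
Density altitude = 8600 + 120 × (24.2) = 11504 ft.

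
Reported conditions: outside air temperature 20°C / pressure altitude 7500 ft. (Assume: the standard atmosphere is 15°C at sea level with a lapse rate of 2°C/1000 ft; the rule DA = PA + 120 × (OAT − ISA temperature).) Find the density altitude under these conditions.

ISA temperature at 7500 ft = 15 − 2 × (7500/1000) = 0°C.
ISA deviation = 20 − 0 = +20°C.
Density altitude = 7500 + 120 × (20) = 7500 + (+2400) = 9900 ft.

9900 ft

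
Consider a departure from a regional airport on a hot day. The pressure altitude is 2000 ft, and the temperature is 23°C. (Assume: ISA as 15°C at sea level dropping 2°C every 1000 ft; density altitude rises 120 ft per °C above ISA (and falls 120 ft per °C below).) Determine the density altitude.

ISA temperature at 2000 ft = 15 − 2 × (2000/1000) = 11°C.
ISA deviation = 23 − 11 = +12°C.
Density altitude = 2000 + 120 × (12) = 2000 + (+1440) = 3440 ft.

3440 ft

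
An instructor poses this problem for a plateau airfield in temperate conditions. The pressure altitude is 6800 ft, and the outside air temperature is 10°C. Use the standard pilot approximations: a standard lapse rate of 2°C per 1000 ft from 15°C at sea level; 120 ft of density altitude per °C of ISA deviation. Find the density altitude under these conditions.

ISA temperature at 6800 ft = 15 − 2 × (6800/1000) = 1.4°C.
ISA deviation = 10 − 1.4 = +8.6°C.
Density altitude = 6800 + 120 × (8.6) = 6800 + (+1032) = 7832 ft.

7832 ft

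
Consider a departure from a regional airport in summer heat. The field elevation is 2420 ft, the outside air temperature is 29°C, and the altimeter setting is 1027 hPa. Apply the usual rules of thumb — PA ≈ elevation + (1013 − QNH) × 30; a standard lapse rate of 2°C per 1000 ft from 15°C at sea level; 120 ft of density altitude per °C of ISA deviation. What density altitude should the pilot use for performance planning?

4160 ft

Pressure altitude = 2420 + (1013 − 1027) × 30 = 2420 + (-420) = 2000 ft.
ISA temperature at 2000 ft = 15 − 2 × (2000/1000) = 11°C.
ISA deviation = 29 − 11 = +18°C.
Density altitude = 2000 + 120 × (18) = 4160 ft.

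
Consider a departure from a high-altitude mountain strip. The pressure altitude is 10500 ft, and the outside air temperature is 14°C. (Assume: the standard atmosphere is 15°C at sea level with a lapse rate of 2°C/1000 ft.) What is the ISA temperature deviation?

ISA temperature at 10500 ft = 15 − 2 × (10500/1000) = -6°C.
Deviation = OAT − ISA = 14 − (-6) = +20°C.

ISA+20°C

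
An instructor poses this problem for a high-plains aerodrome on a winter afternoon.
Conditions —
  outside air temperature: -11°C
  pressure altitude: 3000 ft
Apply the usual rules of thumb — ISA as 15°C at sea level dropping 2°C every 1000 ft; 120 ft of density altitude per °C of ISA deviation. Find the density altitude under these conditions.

600 ft

ISA temperature at 3000 ft = 15 − 2 × (3000/1000) = 9°C.
ISA deviation = -11 − 9 = -20°C.
Density altitude = 3000 + 120 × (-20) = 3000 + (-2400) = 600 ft.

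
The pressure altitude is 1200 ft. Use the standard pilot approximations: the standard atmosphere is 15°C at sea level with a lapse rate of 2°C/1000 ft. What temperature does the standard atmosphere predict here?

ISA temperature = 15 − 2 × (1200/1000) = 15 − 2.4 = 12.6°C.

12.6°C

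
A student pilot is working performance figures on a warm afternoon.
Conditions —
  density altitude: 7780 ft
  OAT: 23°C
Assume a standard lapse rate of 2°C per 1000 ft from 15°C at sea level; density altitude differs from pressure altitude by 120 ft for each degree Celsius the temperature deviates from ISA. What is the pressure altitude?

5500 ft

DA = PA + 120 × (OAT − (15 − 2·PA/1000)) = PA + 120·OAT − 1800 + 0.24·PA = 1.24·PA + 120·OAT − 1800.
So 1.24·PA = 7780 − 120 × 23 + 1800 = 6820.
PA = 6820 / 1.24 = 5500 ft.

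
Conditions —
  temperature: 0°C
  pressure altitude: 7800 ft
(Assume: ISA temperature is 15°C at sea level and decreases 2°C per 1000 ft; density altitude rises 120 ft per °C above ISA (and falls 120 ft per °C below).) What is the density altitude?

ISA temperature at 7800 ft = 15 − 2 × (7800/1000) = -0.6°C.
ISA deviation = 0 − (-0.6) = +0.6°C.
Density altitude = 7800 + 120 × (0.6) = 7800 + (+72) = 7872 ft.

7872 ft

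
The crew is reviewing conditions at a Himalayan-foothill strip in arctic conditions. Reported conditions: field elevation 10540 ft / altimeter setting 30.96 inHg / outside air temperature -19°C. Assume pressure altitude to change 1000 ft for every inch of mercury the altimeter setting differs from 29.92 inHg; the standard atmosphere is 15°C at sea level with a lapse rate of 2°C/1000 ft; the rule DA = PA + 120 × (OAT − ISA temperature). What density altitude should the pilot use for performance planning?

7700 ft

Pressure altitude = 10540 + (29.92 − 30.96) × 1000 = 10540 + (-1040) = 9500 ft.
ISA temperature at 9500 ft = 15 − 2 × (9500/1000) = -4°C.
ISA deviation = -19 − (-4) = -15°C.
Density altitude = 9500 + 120 × (-15) = 7700 ft.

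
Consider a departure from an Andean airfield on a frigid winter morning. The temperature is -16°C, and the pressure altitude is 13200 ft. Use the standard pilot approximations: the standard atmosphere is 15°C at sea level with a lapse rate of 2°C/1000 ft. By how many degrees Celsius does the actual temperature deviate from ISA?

ISA-4.6°C

ISA temperature at 13200 ft = 15 − 2 × (13200/1000) = -11.4°C.
Deviation = OAT − ISA = -16 − (-11.4) = -4.6°C.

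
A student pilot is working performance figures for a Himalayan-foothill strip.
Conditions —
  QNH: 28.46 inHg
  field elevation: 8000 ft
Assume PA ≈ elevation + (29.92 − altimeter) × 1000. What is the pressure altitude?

9460 ft

Pressure correction = (29.92 − 28.46) × 1000 = +1460 ft.
Pressure altitude = 8000 + (+1460) = 9460 ft.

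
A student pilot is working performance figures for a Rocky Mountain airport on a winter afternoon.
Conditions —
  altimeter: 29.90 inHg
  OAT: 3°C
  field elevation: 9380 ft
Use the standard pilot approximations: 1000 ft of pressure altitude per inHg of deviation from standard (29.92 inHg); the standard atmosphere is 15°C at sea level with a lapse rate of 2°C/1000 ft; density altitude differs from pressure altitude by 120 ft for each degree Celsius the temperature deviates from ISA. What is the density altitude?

Pressure altitude = 9380 + (29.92 − 29.90) × 1000 = 9380 + (+20) = 9400 ft.
ISA temperature at 9400 ft = 15 − 2 × (9400/1000) = -3.8°C.
ISA deviation = 3 − (-3.8) = +6.8°C.
Density altitude = 9400 + 120 × (6.8) = 10216 ft.

10216 ft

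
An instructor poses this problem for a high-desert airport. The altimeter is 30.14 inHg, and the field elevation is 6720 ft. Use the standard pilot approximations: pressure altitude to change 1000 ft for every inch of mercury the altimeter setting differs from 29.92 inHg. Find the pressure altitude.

6500 ft

Pressure correction = (29.92 − 30.14) × 1000 = -220 ft.
Pressure altitude = 6720 + (-220) = 6500 ft.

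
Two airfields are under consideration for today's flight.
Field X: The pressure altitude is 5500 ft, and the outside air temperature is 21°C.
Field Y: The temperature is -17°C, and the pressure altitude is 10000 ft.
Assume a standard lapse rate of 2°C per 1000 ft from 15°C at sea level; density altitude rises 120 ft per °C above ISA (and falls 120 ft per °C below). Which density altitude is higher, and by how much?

Field X: ISA temp = 4°C, deviation +17°C, DA = 5500 + 120 × 17 = 7540 ft.
Field Y: ISA temp = -5°C, deviation -12°C, DA = 10000 + 120 × (-12) = 8560 ft.
Field Y is higher by 8560 − 7540 = 1020 ft.

Field Y by 1020 ft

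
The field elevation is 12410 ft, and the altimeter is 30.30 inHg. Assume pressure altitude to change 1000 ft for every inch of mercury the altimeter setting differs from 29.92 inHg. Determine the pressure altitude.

Pressure correction = (29.92 − 30.30) × 1000 = -380 ft.
Pressure altitude = 12410 + (-380) = 12030 ft.

12030 ft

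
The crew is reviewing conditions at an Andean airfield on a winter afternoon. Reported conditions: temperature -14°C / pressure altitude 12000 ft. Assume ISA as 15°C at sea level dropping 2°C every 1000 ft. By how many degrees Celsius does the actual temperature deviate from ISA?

ISA temperature at 12000 ft = 15 − 2 × (12000/1000) = -9°C.
Deviation = OAT − ISA = -14 − (-9) = -5°C.

ISA-5°C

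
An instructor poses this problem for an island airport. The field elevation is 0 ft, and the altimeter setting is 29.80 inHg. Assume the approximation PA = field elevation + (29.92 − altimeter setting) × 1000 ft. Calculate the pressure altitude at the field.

Pressure correction = (29.92 − 29.80) × 1000 = +120 ft.
Pressure altitude = 0 + (+120) = 120 ft.

120 ft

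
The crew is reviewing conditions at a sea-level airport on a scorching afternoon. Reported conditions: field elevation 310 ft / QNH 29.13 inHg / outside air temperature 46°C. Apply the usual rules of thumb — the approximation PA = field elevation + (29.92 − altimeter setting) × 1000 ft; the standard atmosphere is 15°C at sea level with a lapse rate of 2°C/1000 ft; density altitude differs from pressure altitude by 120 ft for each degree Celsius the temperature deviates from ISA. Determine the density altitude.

Pressure altitude = 310 + (29.92 − 29.13) × 1000 = 310 + (+790) = 1100 ft.
ISA temperature at 1100 ft = 15 − 2 × (1100/1000) = 12.8°C.
ISA deviation = 46 − 12.8 = +33.2°C.
Density altitude = 1100 + 120 × (33.2) = 5084 ft.

5084 ft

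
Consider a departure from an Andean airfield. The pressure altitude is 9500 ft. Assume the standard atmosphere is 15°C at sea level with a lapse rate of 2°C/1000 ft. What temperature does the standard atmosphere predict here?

-4°C

ISA temperature = 15 − 2 × (9500/1000) = 15 − 19 = -4°C.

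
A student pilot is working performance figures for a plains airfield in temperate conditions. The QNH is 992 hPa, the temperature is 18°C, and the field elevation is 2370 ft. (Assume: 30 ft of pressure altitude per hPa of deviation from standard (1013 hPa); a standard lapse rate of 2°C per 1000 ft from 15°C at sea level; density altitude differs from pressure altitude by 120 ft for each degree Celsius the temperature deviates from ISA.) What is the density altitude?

4080 ft

Pressure altitude = 2370 + (1013 − 992) × 30 = 2370 + (+630) = 3000 ft.
ISA temperature at 3000 ft = 15 − 2 × (3000/1000) = 9°C.
ISA deviation = 18 − 9 = +9°C.
Density altitude = 3000 + 120 × (9) = 4080 ft.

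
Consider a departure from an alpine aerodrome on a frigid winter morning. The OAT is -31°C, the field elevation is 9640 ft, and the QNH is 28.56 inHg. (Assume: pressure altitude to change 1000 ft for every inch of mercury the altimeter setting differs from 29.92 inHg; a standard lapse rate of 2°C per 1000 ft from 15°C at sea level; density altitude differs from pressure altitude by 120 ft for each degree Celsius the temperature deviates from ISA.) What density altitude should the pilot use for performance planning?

8120 ft

Pressure altitude = 9640 + (29.92 − 28.56) × 1000 = 9640 + (+1360) = 11000 ft.
ISA temperature at 11000 ft = 15 − 2 × (11000/1000) = -7°C.
ISA deviation = -31 − (-7) = -24°C.
Density altitude = 11000 + 120 × (-24) = 8120 ft.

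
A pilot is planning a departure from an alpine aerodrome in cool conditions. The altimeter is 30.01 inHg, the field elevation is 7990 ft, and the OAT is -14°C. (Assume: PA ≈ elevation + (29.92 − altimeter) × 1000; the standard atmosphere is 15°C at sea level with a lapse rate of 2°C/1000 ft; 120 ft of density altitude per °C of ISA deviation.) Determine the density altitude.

Pressure altitude = 7990 + (29.92 − 30.01) × 1000 = 7990 + (-90) = 7900 ft.
ISA temperature at 7900 ft = 15 − 2 × (7900/1000) = -0.8°C.
ISA deviation = -14 − (-0.8) = -13.2°C.
Density altitude = 7900 + 120 × (-13.2) = 6316 ft.

6316 ft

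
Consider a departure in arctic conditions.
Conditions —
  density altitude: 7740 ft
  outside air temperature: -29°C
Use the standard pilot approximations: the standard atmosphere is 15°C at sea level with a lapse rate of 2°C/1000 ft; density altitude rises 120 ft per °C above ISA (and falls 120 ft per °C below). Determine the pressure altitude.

10500 ft

DA = PA + 120 × (OAT − (15 − 2·PA/1000)) = PA + 120·OAT − 1800 + 0.24·PA = 1.24·PA + 120·OAT − 1800.
So 1.24·PA = 7740 − 120 × (-29) + 1800 = 13020.
PA = 13020 / 1.24 = 10500 ft.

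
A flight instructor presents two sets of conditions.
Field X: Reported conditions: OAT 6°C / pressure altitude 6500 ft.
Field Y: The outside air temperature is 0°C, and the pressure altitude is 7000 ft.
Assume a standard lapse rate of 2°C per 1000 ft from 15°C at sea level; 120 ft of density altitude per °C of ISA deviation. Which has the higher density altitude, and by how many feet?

Field X: ISA temp = 2°C, deviation +4°C, DA = 6500 + 120 × 4 = 6980 ft.
Field Y: ISA temp = 1°C, deviation -1°C, DA = 7000 + 120 × (-1) = 6880 ft.
Field X is higher by 6980 − 6880 = 100 ft.

Field X by 100 ft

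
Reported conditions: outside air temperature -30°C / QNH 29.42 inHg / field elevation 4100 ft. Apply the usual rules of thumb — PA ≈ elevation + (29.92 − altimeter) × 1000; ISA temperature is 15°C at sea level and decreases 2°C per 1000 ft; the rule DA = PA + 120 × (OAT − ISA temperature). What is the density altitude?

Pressure altitude = 4100 + (29.92 − 29.42) × 1000 = 4100 + (+500) = 4600 ft.
ISA temperature at 4600 ft = 15 − 2 × (4600/1000) = 5.8°C.
ISA deviation = -30 − 5.8 = -35.8°C.
Density altitude = 4600 + 120 × (-35.8) = 304 ft.

304 ft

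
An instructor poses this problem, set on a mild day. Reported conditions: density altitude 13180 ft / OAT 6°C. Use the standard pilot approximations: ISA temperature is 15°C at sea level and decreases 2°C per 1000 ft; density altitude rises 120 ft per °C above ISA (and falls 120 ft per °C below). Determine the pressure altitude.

DA = PA + 120 × (OAT − (15 − 2·PA/1000)) = PA + 120·OAT − 1800 + 0.24·PA = 1.24·PA + 120·OAT − 1800.
So 1.24·PA = 13180 − 120 × 6 + 1800 = 14260.
PA = 14260 / 1.24 = 11500 ft.

11500 ft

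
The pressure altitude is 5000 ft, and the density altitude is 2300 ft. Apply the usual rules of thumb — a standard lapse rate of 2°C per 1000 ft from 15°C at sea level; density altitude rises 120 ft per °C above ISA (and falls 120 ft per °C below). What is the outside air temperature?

-17.5°C

Density altitude − pressure altitude = 2300 − 5000 = -2700 ft.
At 120 ft/°C that is an ISA deviation of -2700/120 = -22.5°C.
ISA temperature at 5000 ft = 15 − 2 × (5000/1000) = 5°C.
OAT = ISA + deviation = 5 + (-22.5) = -17.5°C.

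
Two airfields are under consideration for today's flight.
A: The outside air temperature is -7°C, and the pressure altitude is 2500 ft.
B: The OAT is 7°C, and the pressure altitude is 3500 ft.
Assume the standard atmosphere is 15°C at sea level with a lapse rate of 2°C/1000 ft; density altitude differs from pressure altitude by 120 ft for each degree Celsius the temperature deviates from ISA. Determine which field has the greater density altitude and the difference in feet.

A: ISA temp = 10°C, deviation -17°C, DA = 2500 + 120 × (-17) = 460 ft.
B: ISA temp = 8°C, deviation -1°C, DA = 3500 + 120 × (-1) = 3380 ft.
B is higher by 3380 − 460 = 2920 ft.

B by 2920 ft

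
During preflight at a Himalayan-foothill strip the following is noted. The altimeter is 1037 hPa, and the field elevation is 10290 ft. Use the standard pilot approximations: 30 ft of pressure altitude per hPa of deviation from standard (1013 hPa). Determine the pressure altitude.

Pressure correction = (1013 − 1037) × 30 = -720 ft.
Pressure altitude = 10290 + (-720) = 9570 ft.

9570 ft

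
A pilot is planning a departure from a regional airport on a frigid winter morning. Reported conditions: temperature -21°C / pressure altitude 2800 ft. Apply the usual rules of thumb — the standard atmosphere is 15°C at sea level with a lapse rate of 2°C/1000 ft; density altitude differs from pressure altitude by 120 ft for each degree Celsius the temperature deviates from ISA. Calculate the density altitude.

-848 ft

ISA temperature at 2800 ft = 15 − 2 × (2800/1000) = 9.4°C.
ISA deviation = -21 − 9.4 = -30.4°C.
Density altitude = 2800 + 120 × (-30.4) = 2800 + (-3648) = -848 ft.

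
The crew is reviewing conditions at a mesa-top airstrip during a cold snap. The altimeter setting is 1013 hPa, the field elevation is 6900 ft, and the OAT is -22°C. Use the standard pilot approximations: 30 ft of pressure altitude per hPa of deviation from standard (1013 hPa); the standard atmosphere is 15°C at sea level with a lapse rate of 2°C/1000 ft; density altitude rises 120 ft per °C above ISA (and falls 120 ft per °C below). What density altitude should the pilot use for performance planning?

Pressure altitude = 6900 + (1013 − 1013) × 30 = 6900 + (0) = 6900 ft.
ISA temperature at 6900 ft = 15 − 2 × (6900/1000) = 1.2°C.
ISA deviation = -22 − 1.2 = -23.2°C.
Density altitude = 6900 + 120 × (-23.2) = 4116 ft.

4116 ft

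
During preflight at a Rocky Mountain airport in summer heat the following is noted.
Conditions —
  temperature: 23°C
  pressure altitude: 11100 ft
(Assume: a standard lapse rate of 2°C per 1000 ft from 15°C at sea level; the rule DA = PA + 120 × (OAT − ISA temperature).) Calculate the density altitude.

ISA temperature at 11100 ft = 15 − 2 × (11100/1000) = -7.2°C.
ISA deviation = 23 − (-7.2) = +30.2°C.
Density altitude = 11100 + 120 × (30.2) = 11100 + (+3624) = 14724 ft.

14724 ft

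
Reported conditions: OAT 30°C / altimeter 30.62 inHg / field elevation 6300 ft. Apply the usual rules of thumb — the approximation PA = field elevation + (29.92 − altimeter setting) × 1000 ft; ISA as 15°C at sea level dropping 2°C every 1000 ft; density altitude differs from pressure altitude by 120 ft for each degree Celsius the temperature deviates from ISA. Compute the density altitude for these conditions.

Pressure altitude = 6300 + (29.92 − 30.62) × 1000 = 6300 + (-700) = 5600 ft.
ISA temperature at 5600 ft = 15 − 2 × (5600/1000) = 3.8°C.
ISA deviation = 30 − 3.8 = +26.2°C.
Density altitude = 5600 + 120 × (26.2) = 8744 ft.

8744 ft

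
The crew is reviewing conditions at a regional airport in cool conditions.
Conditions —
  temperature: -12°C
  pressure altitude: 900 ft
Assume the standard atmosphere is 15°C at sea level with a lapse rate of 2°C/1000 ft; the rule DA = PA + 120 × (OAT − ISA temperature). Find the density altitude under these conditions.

-2124 ft

ISA temperature at 900 ft = 15 − 2 × (900/1000) = 13.2°C.
ISA deviation = -12 − 13.2 = -25.2°C.
Density altitude = 900 + 120 × (-25.2) = 900 + (-3024) = -2124 ft.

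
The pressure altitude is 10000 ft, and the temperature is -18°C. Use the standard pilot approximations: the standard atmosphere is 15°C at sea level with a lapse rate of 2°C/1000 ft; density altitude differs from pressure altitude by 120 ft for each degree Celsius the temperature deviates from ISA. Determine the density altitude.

ISA temperature at 10000 ft = 15 − 2 × (10000/1000) = -5°C.
ISA deviation = -18 − (-5) = -13°C.
Density altitude = 10000 + 120 × (-13) = 10000 + (-1560) = 8440 ft.

8440 ft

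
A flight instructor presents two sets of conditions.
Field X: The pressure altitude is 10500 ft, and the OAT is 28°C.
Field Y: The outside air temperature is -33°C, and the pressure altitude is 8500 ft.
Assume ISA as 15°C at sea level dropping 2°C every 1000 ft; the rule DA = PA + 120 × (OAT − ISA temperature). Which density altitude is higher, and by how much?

Field X: ISA temp = -6°C, deviation +34°C, DA = 10500 + 120 × 34 = 14580 ft.
Field Y: ISA temp = -2°C, deviation -31°C, DA = 8500 + 120 × (-31) = 4780 ft.
Field X is higher by 14580 − 4780 = 9800 ft.

Field X by 9800 ft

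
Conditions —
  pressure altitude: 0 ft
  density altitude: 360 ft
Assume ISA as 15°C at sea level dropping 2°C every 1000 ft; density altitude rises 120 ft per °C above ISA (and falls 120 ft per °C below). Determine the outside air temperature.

Density altitude − pressure altitude = 360 − 0 = +360 ft.
At 120 ft/°C that is an ISA deviation of 360/120 = +3°C.
ISA temperature at 0 ft = 15 − 2 × (0/1000) = 15°C.
OAT = ISA + deviation = 15 + (+3) = 18°C.

18°C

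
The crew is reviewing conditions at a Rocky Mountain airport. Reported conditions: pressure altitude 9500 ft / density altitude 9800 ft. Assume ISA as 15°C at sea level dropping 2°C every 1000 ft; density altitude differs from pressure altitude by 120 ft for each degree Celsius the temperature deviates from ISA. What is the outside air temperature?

-1.5°C

Density altitude − pressure altitude = 9800 − 9500 = +300 ft.
At 120 ft/°C that is an ISA deviation of 300/120 = +2.5°C.
ISA temperature at 9500 ft = 15 − 2 × (9500/1000) = -4°C.
OAT = ISA + deviation = -4 + (+2.5) = -1.5°C.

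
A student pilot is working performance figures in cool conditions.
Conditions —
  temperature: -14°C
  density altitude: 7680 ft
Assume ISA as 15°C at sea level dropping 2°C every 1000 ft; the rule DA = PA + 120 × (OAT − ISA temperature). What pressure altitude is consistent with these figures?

9000 ft

DA = PA + 120 × (OAT − (15 − 2·PA/1000)) = PA + 120·OAT − 1800 + 0.24·PA = 1.24·PA + 120·OAT − 1800.
So 1.24·PA = 7680 − 120 × (-14) + 1800 = 11160.
PA = 11160 / 1.24 = 9000 ft.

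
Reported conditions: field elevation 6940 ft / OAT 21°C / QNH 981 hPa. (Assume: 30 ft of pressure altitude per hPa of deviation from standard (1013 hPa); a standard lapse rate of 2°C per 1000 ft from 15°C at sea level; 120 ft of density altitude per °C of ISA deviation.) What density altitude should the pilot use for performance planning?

10516 ft

Pressure altitude = 6940 + (1013 − 981) × 30 = 6940 + (+960) = 7900 ft.
ISA temperature at 7900 ft = 15 − 2 × (7900/1000) = -0.8°C.
ISA deviation = 21 − (-0.8) = +21.8°C.
Density altitude = 7900 + 120 × (21.8) = 10516 ft.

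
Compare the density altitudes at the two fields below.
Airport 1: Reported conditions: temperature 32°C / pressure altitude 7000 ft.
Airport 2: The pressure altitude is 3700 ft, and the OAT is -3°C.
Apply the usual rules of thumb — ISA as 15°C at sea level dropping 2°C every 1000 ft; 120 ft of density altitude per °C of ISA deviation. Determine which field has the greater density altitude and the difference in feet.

Airport 1 by 8292 ft

Airport 1: ISA temp = 1°C, deviation +31°C, DA = 7000 + 120 × 31 = 10720 ft.
Airport 2: ISA temp = 7.6°C, deviation -10.6°C, DA = 3700 + 120 × (-10.6) = 2428 ft.
Airport 1 is higher by 10720 − 2428 = 8292 ft.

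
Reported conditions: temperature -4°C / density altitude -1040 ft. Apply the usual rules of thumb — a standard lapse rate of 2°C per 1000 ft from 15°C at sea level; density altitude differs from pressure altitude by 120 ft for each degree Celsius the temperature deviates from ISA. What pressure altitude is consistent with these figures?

DA = PA + 120 × (OAT − (15 − 2·PA/1000)) = PA + 120·OAT − 1800 + 0.24·PA = 1.24·PA + 120·OAT − 1800.
So 1.24·PA = -1040 − 120 × (-4) + 1800 = 1240.
PA = 1240 / 1.24 = 1000 ft.

1000 ft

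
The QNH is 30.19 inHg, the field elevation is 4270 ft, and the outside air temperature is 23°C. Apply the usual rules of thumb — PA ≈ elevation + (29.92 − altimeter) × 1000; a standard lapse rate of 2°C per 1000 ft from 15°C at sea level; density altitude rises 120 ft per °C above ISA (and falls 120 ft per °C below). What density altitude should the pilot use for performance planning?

Pressure altitude = 4270 + (29.92 − 30.19) × 1000 = 4270 + (-270) = 4000 ft.
ISA temperature at 4000 ft = 15 − 2 × (4000/1000) = 7°C.
ISA deviation = 23 − 7 = +16°C.
Density altitude = 4000 + 120 × (16) = 5920 ft.

5920 ft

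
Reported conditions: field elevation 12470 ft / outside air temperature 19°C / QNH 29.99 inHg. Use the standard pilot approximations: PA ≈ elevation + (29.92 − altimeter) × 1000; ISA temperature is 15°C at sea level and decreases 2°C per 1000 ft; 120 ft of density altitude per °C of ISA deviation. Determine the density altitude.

15856 ft

Pressure altitude = 12470 + (29.92 − 29.99) × 1000 = 12470 + (-70) = 12400 ft.
ISA temperature at 12400 ft = 15 − 2 × (12400/1000) = -9.8°C.
ISA deviation = 19 − (-9.8) = +28.8°C.
Density altitude = 12400 + 120 × (28.8) = 15856 ft.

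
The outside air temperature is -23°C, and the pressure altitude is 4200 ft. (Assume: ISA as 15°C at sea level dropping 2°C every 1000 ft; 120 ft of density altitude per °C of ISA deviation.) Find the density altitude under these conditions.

648 ft

ISA temperature at 4200 ft = 15 − 2 × (4200/1000) = 6.6°C.
ISA deviation = -23 − 6.6 = -29.6°C.
Density altitude = 4200 + 120 × (-29.6) = 4200 + (-3552) = 648 ft.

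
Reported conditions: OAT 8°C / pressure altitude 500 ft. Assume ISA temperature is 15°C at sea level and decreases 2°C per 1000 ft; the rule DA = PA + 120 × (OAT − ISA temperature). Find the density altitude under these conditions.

ISA temperature at 500 ft = 15 − 2 × (500/1000) = 14°C.
ISA deviation = 8 − 14 = -6°C.
Density altitude = 500 + 120 × (-6) = 500 + (-720) = -220 ft.

-220 ft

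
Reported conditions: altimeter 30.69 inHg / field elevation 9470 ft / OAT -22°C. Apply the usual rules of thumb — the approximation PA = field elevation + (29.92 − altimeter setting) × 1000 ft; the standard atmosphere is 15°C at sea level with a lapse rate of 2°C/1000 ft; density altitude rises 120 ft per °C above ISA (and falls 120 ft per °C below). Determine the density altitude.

6348 ft

Pressure altitude = 9470 + (29.92 − 30.69) × 1000 = 9470 + (-770) = 8700 ft.
ISA temperature at 8700 ft = 15 − 2 × (8700/1000) = -2.4°C.
ISA deviation = -22 − (-2.4) = -19.6°C.
Density altitude = 8700 + 120 × (-19.6) = 6348 ft.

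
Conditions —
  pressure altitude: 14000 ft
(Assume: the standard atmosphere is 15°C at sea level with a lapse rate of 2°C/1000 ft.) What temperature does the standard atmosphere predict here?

ISA temperature = 15 − 2 × (14000/1000) = 15 − 28 = -13°C.

-13°C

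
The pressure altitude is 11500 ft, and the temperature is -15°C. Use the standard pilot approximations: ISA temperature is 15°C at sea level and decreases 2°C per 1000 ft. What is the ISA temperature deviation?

ISA-7°C

ISA temperature at 11500 ft = 15 − 2 × (11500/1000) = -8°C.
Deviation = OAT − ISA = -15 − (-8) = -7°C.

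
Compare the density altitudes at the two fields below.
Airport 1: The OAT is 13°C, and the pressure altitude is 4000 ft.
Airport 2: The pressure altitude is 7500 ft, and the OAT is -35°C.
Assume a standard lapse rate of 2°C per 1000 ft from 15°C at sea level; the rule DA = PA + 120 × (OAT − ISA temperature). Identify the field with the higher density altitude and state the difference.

Airport 1: ISA temp = 7°C, deviation +6°C, DA = 4000 + 120 × 6 = 4720 ft.
Airport 2: ISA temp = 0°C, deviation -35°C, DA = 7500 + 120 × (-35) = 3300 ft.
Airport 1 is higher by 4720 − 3300 = 1420 ft.

Airport 1 by 1420 ft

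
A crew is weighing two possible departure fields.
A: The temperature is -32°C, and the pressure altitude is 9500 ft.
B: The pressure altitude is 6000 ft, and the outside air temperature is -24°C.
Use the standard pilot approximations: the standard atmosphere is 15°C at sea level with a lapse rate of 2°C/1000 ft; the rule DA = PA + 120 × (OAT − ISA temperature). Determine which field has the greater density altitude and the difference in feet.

A by 3380 ft

A: ISA temp = -4°C, deviation -28°C, DA = 9500 + 120 × (-28) = 6140 ft.
B: ISA temp = 3°C, deviation -27°C, DA = 6000 + 120 × (-27) = 2760 ft.
A is higher by 6140 − 2760 = 3380 ft.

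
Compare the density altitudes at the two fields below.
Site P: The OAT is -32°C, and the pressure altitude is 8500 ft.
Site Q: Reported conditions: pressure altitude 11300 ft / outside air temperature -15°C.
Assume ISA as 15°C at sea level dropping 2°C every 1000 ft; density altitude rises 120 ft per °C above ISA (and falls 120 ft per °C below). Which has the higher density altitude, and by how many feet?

Site Q by 5512 ft

Site P: ISA temp = -2°C, deviation -30°C, DA = 8500 + 120 × (-30) = 4900 ft.
Site Q: ISA temp = -7.6°C, deviation -7.4°C, DA = 11300 + 120 × (-7.4) = 10412 ft.
Site Q is higher by 10412 − 4900 = 5512 ft.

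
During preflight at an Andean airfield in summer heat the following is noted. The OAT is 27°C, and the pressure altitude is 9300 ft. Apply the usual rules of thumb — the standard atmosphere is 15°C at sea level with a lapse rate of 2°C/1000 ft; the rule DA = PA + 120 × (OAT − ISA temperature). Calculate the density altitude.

ISA temperature at 9300 ft = 15 − 2 × (9300/1000) = -3.6°C.
ISA deviation = 27 − (-3.6) = +30.6°C.
Density altitude = 9300 + 120 × (30.6) = 9300 + (+3672) = 12972 ft.

12972 ft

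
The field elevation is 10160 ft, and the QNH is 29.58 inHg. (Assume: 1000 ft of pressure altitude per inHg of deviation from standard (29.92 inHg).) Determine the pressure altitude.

10500 ft

Pressure correction = (29.92 − 29.58) × 1000 = +340 ft.
Pressure altitude = 10160 + (+340) = 10500 ft.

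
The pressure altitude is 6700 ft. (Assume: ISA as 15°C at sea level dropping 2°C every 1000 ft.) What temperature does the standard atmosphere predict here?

ISA temperature = 15 − 2 × (6700/1000) = 15 − 13.4 = 1.6°C.

1.6°C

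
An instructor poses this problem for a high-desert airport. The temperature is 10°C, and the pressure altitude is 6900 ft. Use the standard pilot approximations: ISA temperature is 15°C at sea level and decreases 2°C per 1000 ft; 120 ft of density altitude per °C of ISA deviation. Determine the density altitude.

7956 ft

ISA temperature at 6900 ft = 15 − 2 × (6900/1000) = 1.2°C.
ISA deviation = 10 − 1.2 = +8.8°C.
Density altitude = 6900 + 120 × (8.8) = 6900 + (+1056) = 7956 ft.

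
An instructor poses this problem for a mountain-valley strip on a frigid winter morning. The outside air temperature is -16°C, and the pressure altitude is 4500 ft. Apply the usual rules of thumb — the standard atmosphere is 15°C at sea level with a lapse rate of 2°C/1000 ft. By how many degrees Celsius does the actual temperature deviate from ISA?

ISA-22°C

ISA temperature at 4500 ft = 15 − 2 × (4500/1000) = 6°C.
Deviation = OAT − ISA = -16 − 6 = -22°C.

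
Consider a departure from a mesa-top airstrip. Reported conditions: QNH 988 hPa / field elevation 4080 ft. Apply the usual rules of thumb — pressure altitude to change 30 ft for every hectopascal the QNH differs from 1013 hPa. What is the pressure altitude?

Pressure correction = (1013 − 988) × 30 = +750 ft.
Pressure altitude = 4080 + (+750) = 4830 ft.

4830 ft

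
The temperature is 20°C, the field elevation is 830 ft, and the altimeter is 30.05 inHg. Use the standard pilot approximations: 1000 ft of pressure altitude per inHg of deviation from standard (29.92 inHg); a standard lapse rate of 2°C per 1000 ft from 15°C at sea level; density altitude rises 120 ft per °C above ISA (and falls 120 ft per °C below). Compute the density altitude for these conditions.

Pressure altitude = 830 + (29.92 − 30.05) × 1000 = 830 + (-130) = 700 ft.
ISA temperature at 700 ft = 15 − 2 × (700/1000) = 13.6°C.
ISA deviation = 20 − 13.6 = +6.4°C.
Density altitude = 700 + 120 × (6.4) = 1468 ft.

1468 ft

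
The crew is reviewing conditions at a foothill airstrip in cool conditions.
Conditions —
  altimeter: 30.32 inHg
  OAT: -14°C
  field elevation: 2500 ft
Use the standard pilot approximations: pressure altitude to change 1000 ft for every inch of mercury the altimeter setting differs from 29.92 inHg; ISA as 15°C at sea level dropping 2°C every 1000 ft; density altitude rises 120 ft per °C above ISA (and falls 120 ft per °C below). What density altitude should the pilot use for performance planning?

Pressure altitude = 2500 + (29.92 − 30.32) × 1000 = 2500 + (-400) = 2100 ft.
ISA temperature at 2100 ft = 15 − 2 × (2100/1000) = 10.8°C.
ISA deviation = -14 − 10.8 = -24.8°C.
Density altitude = 2100 + 120 × (-24.8) = -876 ft.

-876 ft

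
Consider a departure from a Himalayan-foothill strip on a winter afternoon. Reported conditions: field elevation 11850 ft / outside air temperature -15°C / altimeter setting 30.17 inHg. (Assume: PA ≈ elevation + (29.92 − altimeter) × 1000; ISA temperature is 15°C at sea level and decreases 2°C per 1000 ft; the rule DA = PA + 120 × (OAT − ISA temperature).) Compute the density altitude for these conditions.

10784 ft

Pressure altitude = 11850 + (29.92 − 30.17) × 1000 = 11850 + (-250) = 11600 ft.
ISA temperature at 11600 ft = 15 − 2 × (11600/1000) = -8.2°C.
ISA deviation = -15 − (-8.2) = -6.8°C.
Density altitude = 11600 + 120 × (-6.8) = 10784 ft.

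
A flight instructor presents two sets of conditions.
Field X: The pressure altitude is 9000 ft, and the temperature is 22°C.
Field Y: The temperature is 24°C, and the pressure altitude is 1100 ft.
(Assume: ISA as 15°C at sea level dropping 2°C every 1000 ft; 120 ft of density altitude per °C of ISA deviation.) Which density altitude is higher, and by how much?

Field X by 9556 ft

Field X: ISA temp = -3°C, deviation +25°C, DA = 9000 + 120 × 25 = 12000 ft.
Field Y: ISA temp = 12.8°C, deviation +11.2°C, DA = 1100 + 120 × 11.2 = 2444 ft.
Field X is higher by 12000 − 2444 = 9556 ft.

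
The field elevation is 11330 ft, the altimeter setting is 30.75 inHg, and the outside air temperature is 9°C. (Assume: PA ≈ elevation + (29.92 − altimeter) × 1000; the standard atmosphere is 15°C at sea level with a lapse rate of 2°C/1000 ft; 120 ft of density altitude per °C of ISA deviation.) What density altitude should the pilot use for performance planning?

Pressure altitude = 11330 + (29.92 − 30.75) × 1000 = 11330 + (-830) = 10500 ft.
ISA temperature at 10500 ft = 15 − 2 × (10500/1000) = -6°C.
ISA deviation = 9 − (-6) = +15°C.
Density altitude = 10500 + 120 × (15) = 12300 ft.

12300 ft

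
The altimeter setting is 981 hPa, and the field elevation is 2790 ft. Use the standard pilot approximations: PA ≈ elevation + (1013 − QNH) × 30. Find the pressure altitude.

Pressure correction = (1013 − 981) × 30 = +960 ft.
Pressure altitude = 2790 + (+960) = 3750 ft.

3750 ft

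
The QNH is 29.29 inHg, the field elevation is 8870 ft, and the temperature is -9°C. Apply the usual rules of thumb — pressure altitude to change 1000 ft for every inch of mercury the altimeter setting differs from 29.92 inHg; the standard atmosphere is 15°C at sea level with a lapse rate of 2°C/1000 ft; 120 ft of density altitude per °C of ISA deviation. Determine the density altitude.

Pressure altitude = 8870 + (29.92 − 29.29) × 1000 = 8870 + (+630) = 9500 ft.
ISA temperature at 9500 ft = 15 − 2 × (9500/1000) = -4°C.
ISA deviation = -9 − (-4) = -5°C.
Density altitude = 9500 + 120 × (-5) = 8900 ft.

8900 ft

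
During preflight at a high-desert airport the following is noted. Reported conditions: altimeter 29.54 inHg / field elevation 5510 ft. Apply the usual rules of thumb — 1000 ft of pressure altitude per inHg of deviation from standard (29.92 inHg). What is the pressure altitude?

5890 ft

Pressure correction = (29.92 − 29.54) × 1000 = +380 ft.
Pressure altitude = 5510 + (+380) = 5890 ft.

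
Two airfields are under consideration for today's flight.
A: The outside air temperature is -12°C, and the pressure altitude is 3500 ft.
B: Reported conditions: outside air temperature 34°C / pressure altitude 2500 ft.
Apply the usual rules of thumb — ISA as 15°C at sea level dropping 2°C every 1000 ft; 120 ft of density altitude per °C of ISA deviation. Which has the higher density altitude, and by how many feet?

B by 4280 ft

A: ISA temp = 8°C, deviation -20°C, DA = 3500 + 120 × (-20) = 1100 ft.
B: ISA temp = 10°C, deviation +24°C, DA = 2500 + 120 × 24 = 5380 ft.
B is higher by 5380 − 1100 = 4280 ft.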